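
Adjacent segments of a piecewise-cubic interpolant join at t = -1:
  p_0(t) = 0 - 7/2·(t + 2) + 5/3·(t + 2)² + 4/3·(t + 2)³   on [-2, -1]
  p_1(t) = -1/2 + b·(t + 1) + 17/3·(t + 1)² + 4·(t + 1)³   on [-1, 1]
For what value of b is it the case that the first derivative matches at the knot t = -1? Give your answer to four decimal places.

p_0'(t) = -7/2 + 10/3·(t + 2) + 4·(t + 2)², so p_0'(-1) = 23/6. On the right, p_1'(-1) = b, so b = 23/6.

3.8333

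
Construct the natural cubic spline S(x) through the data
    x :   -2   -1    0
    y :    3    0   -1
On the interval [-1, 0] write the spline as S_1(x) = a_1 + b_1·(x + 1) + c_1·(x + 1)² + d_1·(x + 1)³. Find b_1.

Put M_i = S'' at the i-th knot. Here h = (1, 1) and Δ = (-3, -1), so the interior equations h_(i-1)·M_(i-1) + 2(h_(i-1)+h_i)·M_i + h_i·M_(i+1) = 6(Δ_i − Δ_(i-1)) read
  1·M_0 + 4·M_1 + 1·M_2 = 6(Δ_1 - Δ_0) = 12
Natural end conditions: M_0 = M_2 = 0.
Forward elimination and back-substitution give M_0 = 0, M_1 = 3, M_2 = 0.
On [-1, 0], with S_1(x) = a_1 + b_1·(x + 1) + c_1·(x + 1)² + d_1·(x + 1)³: c_1 = M_1/2 = 3/2, d_1 = (M_2 - M_1)/(6h_1) = -1/2, b_1 = Δ_1 - h_1(2M_1 + M_2)/6 = -2.

-2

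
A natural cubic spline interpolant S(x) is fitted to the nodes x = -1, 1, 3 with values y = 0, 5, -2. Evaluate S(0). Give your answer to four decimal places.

Let σ_i = S''(x_i). Step sizes h_i = 2, 2; slopes of the chords Δ_i = (y_(i+1) - y_i)/h_i = 5/2, -7/2.
  2·σ_0 + 8·σ_1 + 2·σ_2 = 6(Δ_1 - Δ_0) = -36
Natural end conditions: σ_0 = σ_2 = 0.
Solving: σ_0 = 0, σ_1 = -9/2, σ_2 = 0.
On [-1, 1], S(x) = 0 + 4·(x + 1) + 0·(x + 1)² - 3/8·(x + 1)³.
With (x + 1) = 1: S(0) = 29/8.

3.6250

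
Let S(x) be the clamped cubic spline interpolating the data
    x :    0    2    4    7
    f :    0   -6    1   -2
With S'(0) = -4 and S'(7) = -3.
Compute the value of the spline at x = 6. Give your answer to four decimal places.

Write M_i for S''(x_i). With h_i = 2, 2, 3 and divided differences Δ_i = -3, 7/2, -1, the continuity of S' gives the tridiagonal system
  2·M_0 + 8·M_1 + 2·M_2 = 6(Δ_1 - Δ_0) = 39
  2·M_1 + 10·M_2 + 3·M_3 = 6(Δ_2 - Δ_1) = -27
Clamped end conditions give two more equations: 2h_0·M_0 + h_0·M_1 = 6(Δ_0 - S'(0)) = 6 and h_2·M_2 + 2h_2·M_3 = 6(S'(7) - Δ_2) = -12.
Solving the tridiagonal system: M_0 = -121/74, M_1 = 232/37, M_2 = -146/37, M_3 = -1/37.
On [4, 7], S(x) = 1 + 219/74·(x - 4) - 73/37·(x - 4)² + 145/666·(x - 4)³.
With (x - 4) = 2: S(6) = 256/333.

0.7688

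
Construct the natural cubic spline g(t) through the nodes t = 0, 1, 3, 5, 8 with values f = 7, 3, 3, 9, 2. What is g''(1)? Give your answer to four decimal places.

Let M_i = g''(x_i). Step sizes h_i = 1, 2, 2, 3; slopes of the chords Δ_i = (y_(i+1) - y_i)/h_i = -4, 0, 3, -7/3.
  1·M_0 + 6·M_1 + 2·M_2 = 6(Δ_1 - Δ_0) = 24
  2·M_1 + 8·M_2 + 2·M_3 = 6(Δ_2 - Δ_1) = 18
  2·M_2 + 10·M_3 + 3·M_4 = 6(Δ_3 - Δ_2) = -32
Natural end conditions: M_0 = M_4 = 0.
Hence M_0 = 0, M_1 = 167/52, M_2 = 123/52, M_3 = -191/52, M_4 = 0.

3.2115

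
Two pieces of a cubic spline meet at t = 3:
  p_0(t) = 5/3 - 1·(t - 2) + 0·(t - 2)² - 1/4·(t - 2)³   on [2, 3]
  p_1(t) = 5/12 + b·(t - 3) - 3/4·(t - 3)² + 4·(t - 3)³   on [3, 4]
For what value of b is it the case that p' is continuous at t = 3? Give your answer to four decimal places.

-1.7500

p_0'(t) = -1 + 0·(t - 2) - 3/4·(t - 2)², so p_0'(3) = -7/4. On the right, p_1'(3) = b, so b = -7/4.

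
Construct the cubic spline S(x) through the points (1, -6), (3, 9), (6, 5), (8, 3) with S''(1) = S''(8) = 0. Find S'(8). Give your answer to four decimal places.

-0.3443

With M_i denoting the second derivative at x_i, h_i = 2, 3, 2, and Δ_i = (y_(i+1) − y_i)/h_i = 15/2, -4/3, -1:
  2·M_0 + 10·M_1 + 3·M_2 = 6(Δ_1 - Δ_0) = -53
  3·M_1 + 10·M_2 + 2·M_3 = 6(Δ_2 - Δ_1) = 2
Natural end conditions: M_0 = M_3 = 0.
Solving the tridiagonal system: M_0 = 0, M_1 = -536/91, M_2 = 179/91, M_3 = 0.
On [6, 8], S'(x) = b_2 + 2c_2·(x - 6) + 3d_2·(x - 6)² with b_2 = Δ_2 - h_2(2M_2 + M_3)/6 = -631/273, c_2 = M_2/2 = 179/182, d_2 = (M_3 - M_2)/(6h_2) = -179/1092. So S'(8) = -94/273.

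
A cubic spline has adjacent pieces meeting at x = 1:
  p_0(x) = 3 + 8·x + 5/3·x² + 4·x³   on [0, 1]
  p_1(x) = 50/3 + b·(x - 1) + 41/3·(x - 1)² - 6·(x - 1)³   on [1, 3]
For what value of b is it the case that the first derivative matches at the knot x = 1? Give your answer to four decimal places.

23.3333

p_0'(x) = 8 + 10/3·x + 12·x², so p_0'(1) = 70/3. On the right, p_1'(1) = b, so b = 70/3.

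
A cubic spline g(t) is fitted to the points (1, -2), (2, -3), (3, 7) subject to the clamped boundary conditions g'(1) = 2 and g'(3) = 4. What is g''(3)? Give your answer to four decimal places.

-33.5000

Put σ_i = g'' at the i-th knot. Here h = (1, 1) and Δ = (-1, 10), so the interior equations h_(i-1)·σ_(i-1) + 2(h_(i-1)+h_i)·σ_i + h_i·σ_(i+1) = 6(Δ_i − Δ_(i-1)) read
  1·σ_0 + 4·σ_1 + 1·σ_2 = 6(Δ_1 - Δ_0) = 66
Clamped end conditions give two more equations: 2h_0·σ_0 + h_0·σ_1 = 6(Δ_0 - g'(1)) = -18 and h_1·σ_1 + 2h_1·σ_2 = 6(g'(3) - Δ_1) = -36.
Forward elimination and back-substitution give σ_0 = -49/2, σ_1 = 31, σ_2 = -67/2.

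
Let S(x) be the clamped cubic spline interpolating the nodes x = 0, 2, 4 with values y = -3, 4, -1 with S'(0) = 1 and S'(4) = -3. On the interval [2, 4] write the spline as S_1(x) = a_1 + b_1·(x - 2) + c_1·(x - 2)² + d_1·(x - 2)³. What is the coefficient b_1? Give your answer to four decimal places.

1.2500

Let M_i = S''(x_i). Step sizes h_i = 2, 2; slopes of the chords Δ_i = (y_(i+1) - y_i)/h_i = 7/2, -5/2.
  2·M_0 + 8·M_1 + 2·M_2 = 6(Δ_1 - Δ_0) = -36
Clamped end conditions give two more equations: 2h_0·M_0 + h_0·M_1 = 6(Δ_0 - S'(0)) = 15 and h_1·M_1 + 2h_1·M_2 = 6(S'(4) - Δ_1) = -3.
Solving the tridiagonal system: M_0 = 29/4, M_1 = -7, M_2 = 11/4.
On [2, 4], with S_1(x) = a_1 + b_1·(x - 2) + c_1·(x - 2)² + d_1·(x - 2)³: c_1 = M_1/2 = -7/2, d_1 = (M_2 - M_1)/(6h_1) = 13/16, b_1 = Δ_1 - h_1(2M_1 + M_2)/6 = 5/4.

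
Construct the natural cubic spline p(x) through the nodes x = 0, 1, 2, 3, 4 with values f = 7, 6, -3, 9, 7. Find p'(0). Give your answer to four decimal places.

2.8929

Write M_i for p''(x_i). With h_i = 1, 1, 1, 1 and divided differences Δ_i = -1, -9, 12, -2, the continuity of p' gives the tridiagonal system
  1·M_0 + 4·M_1 + 1·M_2 = 6(Δ_1 - Δ_0) = -48
  1·M_1 + 4·M_2 + 1·M_3 = 6(Δ_2 - Δ_1) = 126
  1·M_2 + 4·M_3 + 1·M_4 = 6(Δ_3 - Δ_2) = -84
Natural end conditions: M_0 = M_4 = 0.
Hence M_0 = 0, M_1 = -327/14, M_2 = 318/7, M_3 = -453/14, M_4 = 0.
On [0, 1], p'(x) = b_0 + 2c_0·x + 3d_0·x² with b_0 = Δ_0 - h_0(2M_0 + M_1)/6 = 81/28, c_0 = M_0/2 = 0, d_0 = (M_1 - M_0)/(6h_0) = -109/28. So p'(0) = 81/28.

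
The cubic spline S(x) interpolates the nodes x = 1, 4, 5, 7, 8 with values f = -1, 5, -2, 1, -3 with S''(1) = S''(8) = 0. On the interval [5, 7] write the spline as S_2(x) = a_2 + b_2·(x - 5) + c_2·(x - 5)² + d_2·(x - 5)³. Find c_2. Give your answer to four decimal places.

Let m_i = S''(x_i). Step sizes h_i = 3, 1, 2, 1; slopes of the chords Δ_i = (y_(i+1) - y_i)/h_i = 2, -7, 3/2, -4.
  3·m_0 + 8·m_1 + 1·m_2 = 6(Δ_1 - Δ_0) = -54
  1·m_1 + 6·m_2 + 2·m_3 = 6(Δ_2 - Δ_1) = 51
  2·m_2 + 6·m_3 + 1·m_4 = 6(Δ_3 - Δ_2) = -33
Natural end conditions: m_0 = m_4 = 0.
Hence m_0 = 0, m_1 = -42/5, m_2 = 66/5, m_3 = -99/10, m_4 = 0.
On [5, 7], with S_2(x) = a_2 + b_2·(x - 5) + c_2·(x - 5)² + d_2·(x - 5)³: c_2 = m_2/2 = 33/5, d_2 = (m_3 - m_2)/(6h_2) = -77/40, b_2 = Δ_2 - h_2(2m_2 + m_3)/6 = -4.

6.6000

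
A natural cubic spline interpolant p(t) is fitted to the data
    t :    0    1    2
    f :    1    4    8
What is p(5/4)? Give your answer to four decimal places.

Let M_i = p''(x_i). Step sizes h_i = 1, 1; slopes of the chords Δ_i = (y_(i+1) - y_i)/h_i = 3, 4.
  1·M_0 + 4·M_1 + 1·M_2 = 6(Δ_1 - Δ_0) = 6
Natural end conditions: M_0 = M_2 = 0.
Solving the tridiagonal system: M_0 = 0, M_1 = 3/2, M_2 = 0.
On [1, 2], p(t) = 4 + 7/2·(t - 1) + 3/4·(t - 1)² - 1/4·(t - 1)³.
With (t - 1) = 1/4: p(5/4) = 1259/256.

4.9180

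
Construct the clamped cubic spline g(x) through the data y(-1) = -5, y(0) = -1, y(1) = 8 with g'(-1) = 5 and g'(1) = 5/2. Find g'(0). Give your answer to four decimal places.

7.8750

Put m_i = g'' at the i-th knot. Here h = (1, 1) and Δ = (4, 9), so the interior equations h_(i-1)·m_(i-1) + 2(h_(i-1)+h_i)·m_i + h_i·m_(i+1) = 6(Δ_i − Δ_(i-1)) read
  1·m_0 + 4·m_1 + 1·m_2 = 6(Δ_1 - Δ_0) = 30
Clamped end conditions give two more equations: 2h_0·m_0 + h_0·m_1 = 6(Δ_0 - g'(-1)) = -6 and h_1·m_1 + 2h_1·m_2 = 6(g'(1) - Δ_1) = -39.
Hence m_0 = -47/4, m_1 = 35/2, m_2 = -113/4.
On [0, 1], g'(x) = b_1 + 2c_1·x + 3d_1·x² with b_1 = Δ_1 - h_1(2m_1 + m_2)/6 = 63/8, c_1 = m_1/2 = 35/4, d_1 = (m_2 - m_1)/(6h_1) = -61/8. So g'(0) = 63/8.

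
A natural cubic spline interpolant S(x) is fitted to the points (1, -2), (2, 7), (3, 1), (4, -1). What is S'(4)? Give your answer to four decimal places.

0.0667

Let M_i = S''(x_i). Step sizes h_i = 1, 1, 1; slopes of the chords Δ_i = (y_(i+1) - y_i)/h_i = 9, -6, -2.
  1·M_0 + 4·M_1 + 1·M_2 = 6(Δ_1 - Δ_0) = -90
  1·M_1 + 4·M_2 + 1·M_3 = 6(Δ_2 - Δ_1) = 24
Natural end conditions: M_0 = M_3 = 0.
Forward elimination and back-substitution give M_0 = 0, M_1 = -128/5, M_2 = 62/5, M_3 = 0.
On [3, 4], S'(x) = b_2 + 2c_2·(x - 3) + 3d_2·(x - 3)² with b_2 = Δ_2 - h_2(2M_2 + M_3)/6 = -92/15, c_2 = M_2/2 = 31/5, d_2 = (M_3 - M_2)/(6h_2) = -31/15. So S'(4) = 1/15.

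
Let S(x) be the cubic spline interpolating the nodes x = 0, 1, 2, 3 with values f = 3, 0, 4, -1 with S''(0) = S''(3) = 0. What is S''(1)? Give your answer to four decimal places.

14.8000

Let M_i = S''(x_i). Step sizes h_i = 1, 1, 1; slopes of the chords Δ_i = (y_(i+1) - y_i)/h_i = -3, 4, -5.
  1·M_0 + 4·M_1 + 1·M_2 = 6(Δ_1 - Δ_0) = 42
  1·M_1 + 4·M_2 + 1·M_3 = 6(Δ_2 - Δ_1) = -54
Natural end conditions: M_0 = M_3 = 0.
Solving the tridiagonal system: M_0 = 0, M_1 = 74/5, M_2 = -86/5, M_3 = 0.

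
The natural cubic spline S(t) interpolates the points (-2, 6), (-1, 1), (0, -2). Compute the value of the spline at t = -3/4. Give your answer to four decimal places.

0.0859

Let σ_i = S''(x_i). Step sizes h_i = 1, 1; slopes of the chords Δ_i = (y_(i+1) - y_i)/h_i = -5, -3.
  1·σ_0 + 4·σ_1 + 1·σ_2 = 6(Δ_1 - Δ_0) = 12
Natural end conditions: σ_0 = σ_2 = 0.
Solving the tridiagonal system: σ_0 = 0, σ_1 = 3, σ_2 = 0.
On [-1, 0], S(t) = 1 - 4·(t + 1) + 3/2·(t + 1)² - 1/2·(t + 1)³.
With (t + 1) = 1/4: S(-3/4) = 11/128.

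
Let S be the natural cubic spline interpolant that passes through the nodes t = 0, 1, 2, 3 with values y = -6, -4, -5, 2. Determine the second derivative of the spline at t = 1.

Let σ_i = S''(x_i). Step sizes h_i = 1, 1, 1; slopes of the chords Δ_i = (y_(i+1) - y_i)/h_i = 2, -1, 7.
  1·σ_0 + 4·σ_1 + 1·σ_2 = 6(Δ_1 - Δ_0) = -18
  1·σ_1 + 4·σ_2 + 1·σ_3 = 6(Δ_2 - Δ_1) = 48
Natural end conditions: σ_0 = σ_3 = 0.
Solving the tridiagonal system: σ_0 = 0, σ_1 = -8, σ_2 = 14, σ_3 = 0.

-8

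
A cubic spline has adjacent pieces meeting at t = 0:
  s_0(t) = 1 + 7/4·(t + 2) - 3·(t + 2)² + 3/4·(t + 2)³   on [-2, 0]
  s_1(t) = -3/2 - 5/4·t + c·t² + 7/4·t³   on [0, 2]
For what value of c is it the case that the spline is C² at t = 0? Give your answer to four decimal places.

1.5000

s_0''(t) = -6 + 9/2·(t + 2), so s_0''(0) = 3. On the right, s_1''(0) = 2c, so c = 3/2.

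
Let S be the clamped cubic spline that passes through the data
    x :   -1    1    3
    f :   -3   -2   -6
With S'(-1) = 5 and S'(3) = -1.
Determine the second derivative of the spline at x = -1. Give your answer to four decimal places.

Write m_i for S''(x_i). With h_i = 2, 2 and divided differences Δ_i = 1/2, -2, the continuity of S' gives the tridiagonal system
  2·m_0 + 8·m_1 + 2·m_2 = 6(Δ_1 - Δ_0) = -15
Clamped end conditions give two more equations: 2h_0·m_0 + h_0·m_1 = 6(Δ_0 - S'(-1)) = -27 and h_1·m_1 + 2h_1·m_2 = 6(S'(3) - Δ_1) = 6.
Hence m_0 = -51/8, m_1 = -3/4, m_2 = 15/8.

-6.3750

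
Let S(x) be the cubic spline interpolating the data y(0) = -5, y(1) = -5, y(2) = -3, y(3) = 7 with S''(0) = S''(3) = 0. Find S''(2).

Let σ_i = S''(x_i). Step sizes h_i = 1, 1, 1; slopes of the chords Δ_i = (y_(i+1) - y_i)/h_i = 0, 2, 10.
  1·σ_0 + 4·σ_1 + 1·σ_2 = 6(Δ_1 - Δ_0) = 12
  1·σ_1 + 4·σ_2 + 1·σ_3 = 6(Δ_2 - Δ_1) = 48
Natural end conditions: σ_0 = σ_3 = 0.
Solving the tridiagonal system: σ_0 = 0, σ_1 = 0, σ_2 = 12, σ_3 = 0.

12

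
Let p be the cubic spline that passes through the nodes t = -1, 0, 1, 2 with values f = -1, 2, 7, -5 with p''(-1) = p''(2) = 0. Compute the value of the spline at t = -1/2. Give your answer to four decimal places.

Let M_i = p''(x_i). Step sizes h_i = 1, 1, 1; slopes of the chords Δ_i = (y_(i+1) - y_i)/h_i = 3, 5, -12.
  1·M_0 + 4·M_1 + 1·M_2 = 6(Δ_1 - Δ_0) = 12
  1·M_1 + 4·M_2 + 1·M_3 = 6(Δ_2 - Δ_1) = -102
Natural end conditions: M_0 = M_3 = 0.
Forward elimination and back-substitution give M_0 = 0, M_1 = 10, M_2 = -28, M_3 = 0.
On [-1, 0], p(t) = -1 + 4/3·(t + 1) + 0·(t + 1)² + 5/3·(t + 1)³.
With (t + 1) = 1/2: p(-1/2) = -1/8.

-0.1250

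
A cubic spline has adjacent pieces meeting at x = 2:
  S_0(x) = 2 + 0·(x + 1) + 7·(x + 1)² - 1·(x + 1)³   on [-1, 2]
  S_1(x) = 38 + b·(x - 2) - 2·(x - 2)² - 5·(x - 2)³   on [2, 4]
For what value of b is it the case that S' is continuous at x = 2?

S_0'(x) = 0 + 14·(x + 1) - 3·(x + 1)², so S_0'(2) = 15. On the right, S_1'(2) = b, so b = 15.

15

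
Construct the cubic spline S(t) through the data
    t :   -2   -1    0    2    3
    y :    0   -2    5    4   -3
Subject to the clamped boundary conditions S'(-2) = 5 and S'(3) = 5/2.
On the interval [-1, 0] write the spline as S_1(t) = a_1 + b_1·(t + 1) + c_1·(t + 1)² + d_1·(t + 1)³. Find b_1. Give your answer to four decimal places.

0.4570

With M_i denoting the second derivative at x_i, h_i = 1, 1, 2, 1, and Δ_i = (y_(i+1) − y_i)/h_i = -2, 7, -1/2, -7:
  1·M_0 + 4·M_1 + 1·M_2 = 6(Δ_1 - Δ_0) = 54
  1·M_1 + 6·M_2 + 2·M_3 = 6(Δ_2 - Δ_1) = -45
  2·M_2 + 6·M_3 + 1·M_4 = 6(Δ_3 - Δ_2) = -39
Clamped end conditions give two more equations: 2h_0·M_0 + h_0·M_1 = 6(Δ_0 - S'(-2)) = -42 and h_3·M_3 + 2h_3·M_4 = 6(S'(3) - Δ_3) = 57.
Solving the tridiagonal system: M_0 = -4213/128, M_1 = 1525/64, M_2 = -1075/128, M_3 = -295/32, M_4 = 2119/64.
On [-1, 0], with S_1(t) = a_1 + b_1·(t + 1) + c_1·(t + 1)² + d_1·(t + 1)³: c_1 = M_1/2 = 1525/128, d_1 = (M_2 - M_1)/(6h_1) = -1375/256, b_1 = Δ_1 - h_1(2M_1 + M_2)/6 = 117/256.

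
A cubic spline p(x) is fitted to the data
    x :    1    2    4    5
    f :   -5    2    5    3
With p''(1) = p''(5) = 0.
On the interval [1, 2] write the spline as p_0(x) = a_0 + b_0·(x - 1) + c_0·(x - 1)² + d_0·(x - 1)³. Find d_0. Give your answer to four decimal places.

Write m_i for p''(x_i). With h_i = 1, 2, 1 and divided differences Δ_i = 7, 3/2, -2, the continuity of p' gives the tridiagonal system
  1·m_0 + 6·m_1 + 2·m_2 = 6(Δ_1 - Δ_0) = -33
  2·m_1 + 6·m_2 + 1·m_3 = 6(Δ_2 - Δ_1) = -21
Natural end conditions: m_0 = m_3 = 0.
Forward elimination and back-substitution give m_0 = 0, m_1 = -39/8, m_2 = -15/8, m_3 = 0.
On [1, 2], with p_0(x) = a_0 + b_0·(x - 1) + c_0·(x - 1)² + d_0·(x - 1)³: c_0 = m_0/2 = 0, d_0 = (m_1 - m_0)/(6h_0) = -13/16, b_0 = Δ_0 - h_0(2m_0 + m_1)/6 = 125/16.

-0.8125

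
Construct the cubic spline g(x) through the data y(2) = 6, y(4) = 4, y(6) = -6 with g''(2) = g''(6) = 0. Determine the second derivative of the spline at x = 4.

Write σ_i for g''(x_i). With h_i = 2, 2 and divided differences Δ_i = -1, -5, the continuity of g' gives the tridiagonal system
  2·σ_0 + 8·σ_1 + 2·σ_2 = 6(Δ_1 - Δ_0) = -24
Natural end conditions: σ_0 = σ_2 = 0.
Forward elimination and back-substitution give σ_0 = 0, σ_1 = -3, σ_2 = 0.

-3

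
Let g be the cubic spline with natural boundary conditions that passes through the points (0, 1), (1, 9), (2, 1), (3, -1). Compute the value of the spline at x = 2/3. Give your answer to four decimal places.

Let M_i = g''(x_i). Step sizes h_i = 1, 1, 1; slopes of the chords Δ_i = (y_(i+1) - y_i)/h_i = 8, -8, -2.
  1·M_0 + 4·M_1 + 1·M_2 = 6(Δ_1 - Δ_0) = -96
  1·M_1 + 4·M_2 + 1·M_3 = 6(Δ_2 - Δ_1) = 36
Natural end conditions: M_0 = M_3 = 0.
Forward elimination and back-substitution give M_0 = 0, M_1 = -28, M_2 = 16, M_3 = 0.
On [0, 1], g(x) = 1 + 38/3·x + 0·x² - 14/3·x³.
With x = 2/3: g(2/3) = 653/81.

8.0617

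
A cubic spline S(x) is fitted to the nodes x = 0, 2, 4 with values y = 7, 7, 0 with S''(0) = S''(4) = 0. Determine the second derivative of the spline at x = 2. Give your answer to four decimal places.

-2.6250

Put M_i = S'' at the i-th knot. Here h = (2, 2) and Δ = (0, -7/2), so the interior equations h_(i-1)·M_(i-1) + 2(h_(i-1)+h_i)·M_i + h_i·M_(i+1) = 6(Δ_i − Δ_(i-1)) read
  2·M_0 + 8·M_1 + 2·M_2 = 6(Δ_1 - Δ_0) = -21
Natural end conditions: M_0 = M_2 = 0.
Hence M_0 = 0, M_1 = -21/8, M_2 = 0.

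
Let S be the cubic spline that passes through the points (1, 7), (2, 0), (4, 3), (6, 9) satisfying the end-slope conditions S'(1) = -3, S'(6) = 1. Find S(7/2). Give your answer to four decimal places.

0.6644

Write M_i for S''(x_i). With h_i = 1, 2, 2 and divided differences Δ_i = -7, 3/2, 3, the continuity of S' gives the tridiagonal system
  1·M_0 + 6·M_1 + 2·M_2 = 6(Δ_1 - Δ_0) = 51
  2·M_1 + 8·M_2 + 2·M_3 = 6(Δ_2 - Δ_1) = 9
Clamped end conditions give two more equations: 2h_0·M_0 + h_0·M_1 = 6(Δ_0 - S'(1)) = -24 and h_2·M_2 + 2h_2·M_3 = 6(S'(6) - Δ_2) = -12.
Hence M_0 = -413/23, M_1 = 274/23, M_2 = -29/23, M_3 = -109/46.
On [2, 4], S(x) = 0 - 277/46·(x - 2) + 137/23·(x - 2)² - 101/92·(x - 2)³.
With (x - 2) = 3/2: S(7/2) = 489/736.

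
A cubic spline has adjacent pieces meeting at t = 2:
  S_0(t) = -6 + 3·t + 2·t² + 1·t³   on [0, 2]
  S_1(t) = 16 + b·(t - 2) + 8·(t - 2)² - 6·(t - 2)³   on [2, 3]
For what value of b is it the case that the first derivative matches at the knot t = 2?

23

S_0'(t) = 3 + 4·t + 3·t², so S_0'(2) = 23. On the right, S_1'(2) = b, so b = 23.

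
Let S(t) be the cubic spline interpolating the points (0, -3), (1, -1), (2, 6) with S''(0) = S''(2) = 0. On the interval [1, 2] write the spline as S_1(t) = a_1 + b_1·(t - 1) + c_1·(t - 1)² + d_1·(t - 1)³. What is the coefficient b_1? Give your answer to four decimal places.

4.5000

Write σ_i for S''(x_i). With h_i = 1, 1 and divided differences Δ_i = 2, 7, the continuity of S' gives the tridiagonal system
  1·σ_0 + 4·σ_1 + 1·σ_2 = 6(Δ_1 - Δ_0) = 30
Natural end conditions: σ_0 = σ_2 = 0.
Solving the tridiagonal system: σ_0 = 0, σ_1 = 15/2, σ_2 = 0.
On [1, 2], with S_1(t) = a_1 + b_1·(t - 1) + c_1·(t - 1)² + d_1·(t - 1)³: c_1 = σ_1/2 = 15/4, d_1 = (σ_2 - σ_1)/(6h_1) = -5/4, b_1 = Δ_1 - h_1(2σ_1 + σ_2)/6 = 9/2.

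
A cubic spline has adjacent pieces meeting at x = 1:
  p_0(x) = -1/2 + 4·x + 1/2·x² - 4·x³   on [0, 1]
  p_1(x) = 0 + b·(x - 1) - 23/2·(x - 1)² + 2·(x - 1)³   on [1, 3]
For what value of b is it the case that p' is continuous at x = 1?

p_0'(x) = 4 + 1·x - 12·x², so p_0'(1) = -7. On the right, p_1'(1) = b, so b = -7.

-7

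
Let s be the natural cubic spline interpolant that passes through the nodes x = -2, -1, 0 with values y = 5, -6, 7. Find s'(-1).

Write M_i for s''(x_i). With h_i = 1, 1 and divided differences Δ_i = -11, 13, the continuity of s' gives the tridiagonal system
  1·M_0 + 4·M_1 + 1·M_2 = 6(Δ_1 - Δ_0) = 144
Natural end conditions: M_0 = M_2 = 0.
Hence M_0 = 0, M_1 = 36, M_2 = 0.
On [-1, 0], s'(x) = b_1 + 2c_1·(x + 1) + 3d_1·(x + 1)² with b_1 = Δ_1 - h_1(2M_1 + M_2)/6 = 1, c_1 = M_1/2 = 18, d_1 = (M_2 - M_1)/(6h_1) = -6. So s'(-1) = 1.

1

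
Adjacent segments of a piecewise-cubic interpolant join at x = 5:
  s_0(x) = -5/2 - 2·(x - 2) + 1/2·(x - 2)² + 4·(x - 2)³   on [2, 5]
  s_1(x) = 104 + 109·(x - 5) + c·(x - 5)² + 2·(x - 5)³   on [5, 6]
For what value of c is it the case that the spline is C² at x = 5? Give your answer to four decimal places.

36.5000

s_0''(x) = 1 + 24·(x - 2), so s_0''(5) = 73. On the right, s_1''(5) = 2c, so c = 73/2.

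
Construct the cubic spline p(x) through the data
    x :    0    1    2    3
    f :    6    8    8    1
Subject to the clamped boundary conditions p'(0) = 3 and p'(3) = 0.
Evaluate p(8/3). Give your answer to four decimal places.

Let M_i = p''(x_i). Step sizes h_i = 1, 1, 1; slopes of the chords Δ_i = (y_(i+1) - y_i)/h_i = 2, 0, -7.
  1·M_0 + 4·M_1 + 1·M_2 = 6(Δ_1 - Δ_0) = -12
  1·M_1 + 4·M_2 + 1·M_3 = 6(Δ_2 - Δ_1) = -42
Clamped end conditions give two more equations: 2h_0·M_0 + h_0·M_1 = 6(Δ_0 - p'(0)) = -6 and h_2·M_2 + 2h_2·M_3 = 6(p'(3) - Δ_2) = 42.
Forward elimination and back-substitution give M_0 = -22/5, M_1 = 14/5, M_2 = -94/5, M_3 = 152/5.
On [2, 3], p(x) = 8 - 29/5·(x - 2) - 47/5·(x - 2)² + 41/5·(x - 2)³.
With (x - 2) = 2/3: p(8/3) = 322/135.

2.3852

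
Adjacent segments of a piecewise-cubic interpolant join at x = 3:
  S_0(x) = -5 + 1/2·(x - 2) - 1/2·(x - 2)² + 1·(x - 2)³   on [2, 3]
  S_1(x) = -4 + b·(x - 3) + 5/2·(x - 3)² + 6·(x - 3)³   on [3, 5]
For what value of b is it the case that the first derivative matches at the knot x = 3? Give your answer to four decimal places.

2.5000

S_0'(x) = 1/2 - 1·(x - 2) + 3·(x - 2)², so S_0'(3) = 5/2. On the right, S_1'(3) = b, so b = 5/2.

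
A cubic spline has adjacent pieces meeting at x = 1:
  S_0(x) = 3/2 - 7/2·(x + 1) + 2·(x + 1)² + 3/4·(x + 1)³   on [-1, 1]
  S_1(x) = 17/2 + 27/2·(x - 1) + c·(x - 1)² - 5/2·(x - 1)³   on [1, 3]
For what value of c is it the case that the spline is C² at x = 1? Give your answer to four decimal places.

6.5000

S_0''(x) = 4 + 9/2·(x + 1), so S_0''(1) = 13. On the right, S_1''(1) = 2c, so c = 13/2.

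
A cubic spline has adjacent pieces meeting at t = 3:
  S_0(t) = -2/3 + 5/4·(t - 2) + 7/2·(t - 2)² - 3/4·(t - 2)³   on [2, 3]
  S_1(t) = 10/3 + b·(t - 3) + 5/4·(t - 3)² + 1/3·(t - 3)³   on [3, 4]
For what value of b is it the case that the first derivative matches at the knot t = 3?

6

S_0'(t) = 5/4 + 7·(t - 2) - 9/4·(t - 2)², so S_0'(3) = 6. On the right, S_1'(3) = b, so b = 6.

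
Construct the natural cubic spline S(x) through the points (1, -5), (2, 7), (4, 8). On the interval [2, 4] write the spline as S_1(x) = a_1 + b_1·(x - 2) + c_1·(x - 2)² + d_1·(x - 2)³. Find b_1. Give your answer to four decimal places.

With M_i denoting the second derivative at x_i, h_i = 1, 2, and Δ_i = (y_(i+1) − y_i)/h_i = 12, 1/2:
  1·M_0 + 6·M_1 + 2·M_2 = 6(Δ_1 - Δ_0) = -69
Natural end conditions: M_0 = M_2 = 0.
Solving the tridiagonal system: M_0 = 0, M_1 = -23/2, M_2 = 0.
On [2, 4], with S_1(x) = a_1 + b_1·(x - 2) + c_1·(x - 2)² + d_1·(x - 2)³: c_1 = M_1/2 = -23/4, d_1 = (M_2 - M_1)/(6h_1) = 23/24, b_1 = Δ_1 - h_1(2M_1 + M_2)/6 = 49/6.

8.1667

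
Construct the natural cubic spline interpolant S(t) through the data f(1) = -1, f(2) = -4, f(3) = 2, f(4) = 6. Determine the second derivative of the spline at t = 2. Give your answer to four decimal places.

Write M_i for S''(x_i). With h_i = 1, 1, 1 and divided differences Δ_i = -3, 6, 4, the continuity of S' gives the tridiagonal system
  1·M_0 + 4·M_1 + 1·M_2 = 6(Δ_1 - Δ_0) = 54
  1·M_1 + 4·M_2 + 1·M_3 = 6(Δ_2 - Δ_1) = -12
Natural end conditions: M_0 = M_3 = 0.
Solving the tridiagonal system: M_0 = 0, M_1 = 76/5, M_2 = -34/5, M_3 = 0.

15.2000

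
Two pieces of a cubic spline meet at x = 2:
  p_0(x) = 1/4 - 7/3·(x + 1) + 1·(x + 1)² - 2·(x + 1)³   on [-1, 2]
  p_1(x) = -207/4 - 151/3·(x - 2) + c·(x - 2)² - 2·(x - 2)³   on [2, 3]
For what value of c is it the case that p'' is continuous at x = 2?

p_0''(x) = 2 - 12·(x + 1), so p_0''(2) = -34. On the right, p_1''(2) = 2c, so c = -17.

-17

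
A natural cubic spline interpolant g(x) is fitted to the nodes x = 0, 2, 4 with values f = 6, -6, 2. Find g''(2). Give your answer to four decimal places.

Write m_i for g''(x_i). With h_i = 2, 2 and divided differences Δ_i = -6, 4, the continuity of g' gives the tridiagonal system
  2·m_0 + 8·m_1 + 2·m_2 = 6(Δ_1 - Δ_0) = 60
Natural end conditions: m_0 = m_2 = 0.
Hence m_0 = 0, m_1 = 15/2, m_2 = 0.

7.5000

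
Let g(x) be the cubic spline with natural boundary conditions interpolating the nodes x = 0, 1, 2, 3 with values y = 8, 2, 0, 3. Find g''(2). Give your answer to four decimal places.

6.4000

Write M_i for g''(x_i). With h_i = 1, 1, 1 and divided differences Δ_i = -6, -2, 3, the continuity of g' gives the tridiagonal system
  1·M_0 + 4·M_1 + 1·M_2 = 6(Δ_1 - Δ_0) = 24
  1·M_1 + 4·M_2 + 1·M_3 = 6(Δ_2 - Δ_1) = 30
Natural end conditions: M_0 = M_3 = 0.
Solving: M_0 = 0, M_1 = 22/5, M_2 = 32/5, M_3 = 0.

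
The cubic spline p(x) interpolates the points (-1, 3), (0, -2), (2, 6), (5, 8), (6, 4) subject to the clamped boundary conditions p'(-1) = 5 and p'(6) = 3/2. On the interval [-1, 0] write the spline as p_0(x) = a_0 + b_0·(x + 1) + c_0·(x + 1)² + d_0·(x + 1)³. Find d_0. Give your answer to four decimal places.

Write M_i for p''(x_i). With h_i = 1, 2, 3, 1 and divided differences Δ_i = -5, 4, 2/3, -4, the continuity of p' gives the tridiagonal system
  1·M_0 + 6·M_1 + 2·M_2 = 6(Δ_1 - Δ_0) = 54
  2·M_1 + 10·M_2 + 3·M_3 = 6(Δ_2 - Δ_1) = -20
  3·M_2 + 8·M_3 + 1·M_4 = 6(Δ_3 - Δ_2) = -28
Clamped end conditions give two more equations: 2h_0·M_0 + h_0·M_1 = 6(Δ_0 - p'(-1)) = -60 and h_3·M_3 + 2h_3·M_4 = 6(p'(6) - Δ_3) = 33.
Solving: M_0 = -8519/222, M_1 = 1859/111, M_2 = -1801/444, M_3 = -319/74, M_4 = 2761/148.
On [-1, 0], with p_0(x) = a_0 + b_0·(x + 1) + c_0·(x + 1)² + d_0·(x + 1)³: c_0 = M_0/2 = -8519/444, d_0 = (M_1 - M_0)/(6h_0) = 4079/444, b_0 = Δ_0 - h_0(2M_0 + M_1)/6 = 5.

9.1869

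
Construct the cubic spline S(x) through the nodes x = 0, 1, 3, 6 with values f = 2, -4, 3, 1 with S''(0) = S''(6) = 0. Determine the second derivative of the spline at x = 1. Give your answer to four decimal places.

11.0714

Put σ_i = S'' at the i-th knot. Here h = (1, 2, 3) and Δ = (-6, 7/2, -2/3), so the interior equations h_(i-1)·σ_(i-1) + 2(h_(i-1)+h_i)·σ_i + h_i·σ_(i+1) = 6(Δ_i − Δ_(i-1)) read
  1·σ_0 + 6·σ_1 + 2·σ_2 = 6(Δ_1 - Δ_0) = 57
  2·σ_1 + 10·σ_2 + 3·σ_3 = 6(Δ_2 - Δ_1) = -25
Natural end conditions: σ_0 = σ_3 = 0.
Forward elimination and back-substitution give σ_0 = 0, σ_1 = 155/14, σ_2 = -33/7, σ_3 = 0.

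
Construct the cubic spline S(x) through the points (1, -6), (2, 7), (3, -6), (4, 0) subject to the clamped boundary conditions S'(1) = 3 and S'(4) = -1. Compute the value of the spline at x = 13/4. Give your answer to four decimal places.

Write σ_i for S''(x_i). With h_i = 1, 1, 1 and divided differences Δ_i = 13, -13, 6, the continuity of S' gives the tridiagonal system
  1·σ_0 + 4·σ_1 + 1·σ_2 = 6(Δ_1 - Δ_0) = -156
  1·σ_1 + 4·σ_2 + 1·σ_3 = 6(Δ_2 - Δ_1) = 114
Clamped end conditions give two more equations: 2h_0·σ_0 + h_0·σ_1 = 6(Δ_0 - S'(1)) = 60 and h_2·σ_2 + 2h_2·σ_3 = 6(S'(4) - Δ_2) = -42.
Forward elimination and back-substitution give σ_0 = 974/15, σ_1 = -1048/15, σ_2 = 878/15, σ_3 = -754/15.
On [3, 4], S(x) = -6 - 77/15·(x - 3) + 439/15·(x - 3)² - 272/15·(x - 3)³.
With (x - 3) = 1/4: S(13/4) = -459/80.

-5.7375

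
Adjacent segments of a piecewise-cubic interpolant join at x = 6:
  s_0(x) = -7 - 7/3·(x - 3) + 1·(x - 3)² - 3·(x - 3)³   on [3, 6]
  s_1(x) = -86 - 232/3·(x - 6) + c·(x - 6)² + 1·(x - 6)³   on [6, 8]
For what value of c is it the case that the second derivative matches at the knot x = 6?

-26

s_0''(x) = 2 - 18·(x - 3), so s_0''(6) = -52. On the right, s_1''(6) = 2c, so c = -26.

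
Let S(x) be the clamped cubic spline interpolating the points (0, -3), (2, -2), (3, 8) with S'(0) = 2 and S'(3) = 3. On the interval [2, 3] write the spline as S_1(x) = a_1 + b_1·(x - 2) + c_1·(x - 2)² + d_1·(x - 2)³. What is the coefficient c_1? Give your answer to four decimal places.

With σ_i denoting the second derivative at x_i, h_i = 2, 1, and Δ_i = (y_(i+1) − y_i)/h_i = 1/2, 10:
  2·σ_0 + 6·σ_1 + 1·σ_2 = 6(Δ_1 - Δ_0) = 57
Clamped end conditions give two more equations: 2h_0·σ_0 + h_0·σ_1 = 6(Δ_0 - S'(0)) = -9 and h_1·σ_1 + 2h_1·σ_2 = 6(S'(3) - Δ_1) = -42.
Hence σ_0 = -137/12, σ_1 = 55/3, σ_2 = -181/6.
On [2, 3], with S_1(x) = a_1 + b_1·(x - 2) + c_1·(x - 2)² + d_1·(x - 2)³: c_1 = σ_1/2 = 55/6, d_1 = (σ_2 - σ_1)/(6h_1) = -97/12, b_1 = Δ_1 - h_1(2σ_1 + σ_2)/6 = 107/12.

9.1667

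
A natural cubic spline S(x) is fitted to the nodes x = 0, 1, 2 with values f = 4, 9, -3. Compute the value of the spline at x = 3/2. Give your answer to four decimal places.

Put m_i = S'' at the i-th knot. Here h = (1, 1) and Δ = (5, -12), so the interior equations h_(i-1)·m_(i-1) + 2(h_(i-1)+h_i)·m_i + h_i·m_(i+1) = 6(Δ_i − Δ_(i-1)) read
  1·m_0 + 4·m_1 + 1·m_2 = 6(Δ_1 - Δ_0) = -102
Natural end conditions: m_0 = m_2 = 0.
Hence m_0 = 0, m_1 = -51/2, m_2 = 0.
On [1, 2], S(x) = 9 - 7/2·(x - 1) - 51/4·(x - 1)² + 17/4·(x - 1)³.
With (x - 1) = 1/2: S(3/2) = 147/32.

4.5938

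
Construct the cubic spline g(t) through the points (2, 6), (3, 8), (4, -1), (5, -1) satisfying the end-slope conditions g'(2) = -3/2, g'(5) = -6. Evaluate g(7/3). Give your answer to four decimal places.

Put m_i = g'' at the i-th knot. Here h = (1, 1, 1) and Δ = (2, -9, 0), so the interior equations h_(i-1)·m_(i-1) + 2(h_(i-1)+h_i)·m_i + h_i·m_(i+1) = 6(Δ_i − Δ_(i-1)) read
  1·m_0 + 4·m_1 + 1·m_2 = 6(Δ_1 - Δ_0) = -66
  1·m_1 + 4·m_2 + 1·m_3 = 6(Δ_2 - Δ_1) = 54
Clamped end conditions give two more equations: 2h_0·m_0 + h_0·m_1 = 6(Δ_0 - g'(2)) = 21 and h_2·m_2 + 2h_2·m_3 = 6(g'(5) - Δ_2) = -36.
Forward elimination and back-substitution give m_0 = 128/5, m_1 = -151/5, m_2 = 146/5, m_3 = -163/5.
On [2, 3], g(t) = 6 - 3/2·(t - 2) + 64/5·(t - 2)² - 93/10·(t - 2)³.
With (t - 2) = 1/3: g(7/3) = 296/45.

6.5778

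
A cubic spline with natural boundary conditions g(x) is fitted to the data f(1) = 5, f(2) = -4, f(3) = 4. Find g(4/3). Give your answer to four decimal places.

0.7407

With m_i denoting the second derivative at x_i, h_i = 1, 1, and Δ_i = (y_(i+1) − y_i)/h_i = -9, 8:
  1·m_0 + 4·m_1 + 1·m_2 = 6(Δ_1 - Δ_0) = 102
Natural end conditions: m_0 = m_2 = 0.
Solving: m_0 = 0, m_1 = 51/2, m_2 = 0.
On [1, 2], g(x) = 5 - 53/4·(x - 1) + 0·(x - 1)² + 17/4·(x - 1)³.
With (x - 1) = 1/3: g(4/3) = 20/27.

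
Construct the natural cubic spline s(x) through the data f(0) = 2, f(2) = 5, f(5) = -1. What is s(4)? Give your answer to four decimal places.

1.9333

Let σ_i = s''(x_i). Step sizes h_i = 2, 3; slopes of the chords Δ_i = (y_(i+1) - y_i)/h_i = 3/2, -2.
  2·σ_0 + 10·σ_1 + 3·σ_2 = 6(Δ_1 - Δ_0) = -21
Natural end conditions: σ_0 = σ_2 = 0.
Hence σ_0 = 0, σ_1 = -21/10, σ_2 = 0.
On [2, 5], s(x) = 5 + 1/10·(x - 2) - 21/20·(x - 2)² + 7/60·(x - 2)³.
With (x - 2) = 2: s(4) = 29/15.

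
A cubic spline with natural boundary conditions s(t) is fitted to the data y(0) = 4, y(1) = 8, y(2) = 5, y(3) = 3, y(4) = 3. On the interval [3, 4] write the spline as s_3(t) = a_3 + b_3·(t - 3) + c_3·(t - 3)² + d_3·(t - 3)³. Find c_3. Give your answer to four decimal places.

Write M_i for s''(x_i). With h_i = 1, 1, 1, 1 and divided differences Δ_i = 4, -3, -2, 0, the continuity of s' gives the tridiagonal system
  1·M_0 + 4·M_1 + 1·M_2 = 6(Δ_1 - Δ_0) = -42
  1·M_1 + 4·M_2 + 1·M_3 = 6(Δ_2 - Δ_1) = 6
  1·M_2 + 4·M_3 + 1·M_4 = 6(Δ_3 - Δ_2) = 12
Natural end conditions: M_0 = M_4 = 0.
Forward elimination and back-substitution give M_0 = 0, M_1 = -321/28, M_2 = 27/7, M_3 = 57/28, M_4 = 0.
On [3, 4], with s_3(t) = a_3 + b_3·(t - 3) + c_3·(t - 3)² + d_3·(t - 3)³: c_3 = M_3/2 = 57/56, d_3 = (M_4 - M_3)/(6h_3) = -19/56, b_3 = Δ_3 - h_3(2M_3 + M_4)/6 = -19/28.

1.0179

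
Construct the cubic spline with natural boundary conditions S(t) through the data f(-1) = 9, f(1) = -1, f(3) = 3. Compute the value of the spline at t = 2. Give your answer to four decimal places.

-0.3125

Let m_i = S''(x_i). Step sizes h_i = 2, 2; slopes of the chords Δ_i = (y_(i+1) - y_i)/h_i = -5, 2.
  2·m_0 + 8·m_1 + 2·m_2 = 6(Δ_1 - Δ_0) = 42
Natural end conditions: m_0 = m_2 = 0.
Forward elimination and back-substitution give m_0 = 0, m_1 = 21/4, m_2 = 0.
On [1, 3], S(t) = -1 - 3/2·(t - 1) + 21/8·(t - 1)² - 7/16·(t - 1)³.
With (t - 1) = 1: S(2) = -5/16.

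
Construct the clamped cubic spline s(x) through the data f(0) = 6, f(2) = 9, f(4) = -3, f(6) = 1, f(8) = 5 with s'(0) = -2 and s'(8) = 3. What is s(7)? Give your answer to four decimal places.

3.0156

Let M_i = s''(x_i). Step sizes h_i = 2, 2, 2, 2; slopes of the chords Δ_i = (y_(i+1) - y_i)/h_i = 3/2, -6, 2, 2.
  2·M_0 + 8·M_1 + 2·M_2 = 6(Δ_1 - Δ_0) = -45
  2·M_1 + 8·M_2 + 2·M_3 = 6(Δ_2 - Δ_1) = 48
  2·M_2 + 8·M_3 + 2·M_4 = 6(Δ_3 - Δ_2) = 0
Clamped end conditions give two more equations: 2h_0·M_0 + h_0·M_1 = 6(Δ_0 - s'(0)) = 21 and h_3·M_3 + 2h_3·M_4 = 6(s'(8) - Δ_3) = 6.
Solving the tridiagonal system: M_0 = 169/16, M_1 = -85/8, M_2 = 151/16, M_3 = -25/8, M_4 = 49/16.
On [6, 8], s(x) = 1 + 49/16·(x - 6) - 25/16·(x - 6)² + 33/64·(x - 6)³.
With (x - 6) = 1: s(7) = 193/64.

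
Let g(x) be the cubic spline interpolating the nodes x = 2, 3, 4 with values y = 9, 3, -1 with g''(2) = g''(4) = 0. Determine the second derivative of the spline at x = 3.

3

Let σ_i = g''(x_i). Step sizes h_i = 1, 1; slopes of the chords Δ_i = (y_(i+1) - y_i)/h_i = -6, -4.
  1·σ_0 + 4·σ_1 + 1·σ_2 = 6(Δ_1 - Δ_0) = 12
Natural end conditions: σ_0 = σ_2 = 0.
Forward elimination and back-substitution give σ_0 = 0, σ_1 = 3, σ_2 = 0.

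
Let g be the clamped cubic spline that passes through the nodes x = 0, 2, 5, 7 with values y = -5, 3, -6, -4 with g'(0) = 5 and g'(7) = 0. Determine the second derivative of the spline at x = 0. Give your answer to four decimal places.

1.5000

Let M_i = g''(x_i). Step sizes h_i = 2, 3, 2; slopes of the chords Δ_i = (y_(i+1) - y_i)/h_i = 4, -3, 1.
  2·M_0 + 10·M_1 + 3·M_2 = 6(Δ_1 - Δ_0) = -42
  3·M_1 + 10·M_2 + 2·M_3 = 6(Δ_2 - Δ_1) = 24
Clamped end conditions give two more equations: 2h_0·M_0 + h_0·M_1 = 6(Δ_0 - g'(0)) = -6 and h_2·M_2 + 2h_2·M_3 = 6(g'(7) - Δ_2) = -6.
Solving: M_0 = 3/2, M_1 = -6, M_2 = 5, M_3 = -4.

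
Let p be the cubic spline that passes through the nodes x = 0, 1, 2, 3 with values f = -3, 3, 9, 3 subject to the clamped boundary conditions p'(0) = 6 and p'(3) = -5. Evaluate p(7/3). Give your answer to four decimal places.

7.7160

With m_i denoting the second derivative at x_i, h_i = 1, 1, 1, and Δ_i = (y_(i+1) − y_i)/h_i = 6, 6, -6:
  1·m_0 + 4·m_1 + 1·m_2 = 6(Δ_1 - Δ_0) = 0
  1·m_1 + 4·m_2 + 1·m_3 = 6(Δ_2 - Δ_1) = -72
Clamped end conditions give two more equations: 2h_0·m_0 + h_0·m_1 = 6(Δ_0 - p'(0)) = 0 and h_2·m_2 + 2h_2·m_3 = 6(p'(3) - Δ_2) = 6.
Forward elimination and back-substitution give m_0 = -10/3, m_1 = 20/3, m_2 = -70/3, m_3 = 44/3.
On [2, 3], p(x) = 9 - 2/3·(x - 2) - 35/3·(x - 2)² + 19/3·(x - 2)³.
With (x - 2) = 1/3: p(7/3) = 625/81.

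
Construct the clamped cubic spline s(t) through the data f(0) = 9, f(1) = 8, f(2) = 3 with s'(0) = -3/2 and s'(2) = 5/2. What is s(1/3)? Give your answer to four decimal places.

Put M_i = s'' at the i-th knot. Here h = (1, 1) and Δ = (-1, -5), so the interior equations h_(i-1)·M_(i-1) + 2(h_(i-1)+h_i)·M_i + h_i·M_(i+1) = 6(Δ_i − Δ_(i-1)) read
  1·M_0 + 4·M_1 + 1·M_2 = 6(Δ_1 - Δ_0) = -24
Clamped end conditions give two more equations: 2h_0·M_0 + h_0·M_1 = 6(Δ_0 - s'(0)) = 3 and h_1·M_1 + 2h_1·M_2 = 6(s'(2) - Δ_1) = 45.
Solving: M_0 = 19/2, M_1 = -16, M_2 = 61/2.
On [0, 1], s(t) = 9 - 3/2·t + 19/4·t² - 17/4·t³.
With t = 1/3: s(1/3) = 479/54.

8.8704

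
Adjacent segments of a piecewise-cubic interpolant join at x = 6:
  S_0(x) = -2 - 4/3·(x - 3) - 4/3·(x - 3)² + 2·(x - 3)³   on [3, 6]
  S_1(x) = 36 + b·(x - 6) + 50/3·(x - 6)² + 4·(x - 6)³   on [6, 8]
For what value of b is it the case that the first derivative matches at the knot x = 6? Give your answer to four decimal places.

S_0'(x) = -4/3 - 8/3·(x - 3) + 6·(x - 3)², so S_0'(6) = 134/3. On the right, S_1'(6) = b, so b = 134/3.

44.6667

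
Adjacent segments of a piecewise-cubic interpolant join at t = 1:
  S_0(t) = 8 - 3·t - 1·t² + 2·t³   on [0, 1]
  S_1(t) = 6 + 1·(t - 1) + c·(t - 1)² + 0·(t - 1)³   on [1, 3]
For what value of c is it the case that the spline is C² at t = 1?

5

S_0''(t) = -2 + 12·t, so S_0''(1) = 10. On the right, S_1''(1) = 2c, so c = 5.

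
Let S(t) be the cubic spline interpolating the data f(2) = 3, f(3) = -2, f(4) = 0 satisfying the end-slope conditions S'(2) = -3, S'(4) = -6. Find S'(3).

0

Write M_i for S''(x_i). With h_i = 1, 1 and divided differences Δ_i = -5, 2, the continuity of S' gives the tridiagonal system
  1·M_0 + 4·M_1 + 1·M_2 = 6(Δ_1 - Δ_0) = 42
Clamped end conditions give two more equations: 2h_0·M_0 + h_0·M_1 = 6(Δ_0 - S'(2)) = -12 and h_1·M_1 + 2h_1·M_2 = 6(S'(4) - Δ_1) = -48.
Solving: M_0 = -18, M_1 = 24, M_2 = -36.
On [3, 4], S'(t) = b_1 + 2c_1·(t - 3) + 3d_1·(t - 3)² with b_1 = Δ_1 - h_1(2M_1 + M_2)/6 = 0, c_1 = M_1/2 = 12, d_1 = (M_2 - M_1)/(6h_1) = -10. So S'(3) = 0.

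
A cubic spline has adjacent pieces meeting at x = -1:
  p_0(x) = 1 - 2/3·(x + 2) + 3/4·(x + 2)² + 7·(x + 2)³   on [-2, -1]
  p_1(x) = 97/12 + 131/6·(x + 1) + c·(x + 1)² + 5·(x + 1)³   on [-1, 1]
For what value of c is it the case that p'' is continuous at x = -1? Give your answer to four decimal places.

21.7500

p_0''(x) = 3/2 + 42·(x + 2), so p_0''(-1) = 87/2. On the right, p_1''(-1) = 2c, so c = 87/4.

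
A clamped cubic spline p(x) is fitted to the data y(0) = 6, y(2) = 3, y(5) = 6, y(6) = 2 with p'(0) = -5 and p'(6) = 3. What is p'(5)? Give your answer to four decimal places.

Write σ_i for p''(x_i). With h_i = 2, 3, 1 and divided differences Δ_i = -3/2, 1, -4, the continuity of p' gives the tridiagonal system
  2·σ_0 + 10·σ_1 + 3·σ_2 = 6(Δ_1 - Δ_0) = 15
  3·σ_1 + 8·σ_2 + 1·σ_3 = 6(Δ_2 - Δ_1) = -30
Clamped end conditions give two more equations: 2h_0·σ_0 + h_0·σ_1 = 6(Δ_0 - p'(0)) = 21 and h_2·σ_2 + 2h_2·σ_3 = 6(p'(6) - Δ_2) = 42.
Solving: σ_0 = 95/26, σ_1 = 83/26, σ_2 = -105/13, σ_3 = 651/26.
On [5, 6], p'(x) = b_2 + 2c_2·(x - 5) + 3d_2·(x - 5)² with b_2 = Δ_2 - h_2(2σ_2 + σ_3)/6 = -285/52, c_2 = σ_2/2 = -105/26, d_2 = (σ_3 - σ_2)/(6h_2) = 287/52. So p'(5) = -285/52.

-5.4808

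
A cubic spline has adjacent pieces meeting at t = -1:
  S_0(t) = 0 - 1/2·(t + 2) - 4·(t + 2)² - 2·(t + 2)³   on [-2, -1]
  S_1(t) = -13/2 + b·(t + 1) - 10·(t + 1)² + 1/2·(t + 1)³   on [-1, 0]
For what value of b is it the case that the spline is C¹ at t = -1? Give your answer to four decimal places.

S_0'(t) = -1/2 - 8·(t + 2) - 6·(t + 2)², so S_0'(-1) = -29/2. On the right, S_1'(-1) = b, so b = -29/2.

-14.5000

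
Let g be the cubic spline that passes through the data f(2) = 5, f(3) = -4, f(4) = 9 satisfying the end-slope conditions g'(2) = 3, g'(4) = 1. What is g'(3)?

Write σ_i for g''(x_i). With h_i = 1, 1 and divided differences Δ_i = -9, 13, the continuity of g' gives the tridiagonal system
  1·σ_0 + 4·σ_1 + 1·σ_2 = 6(Δ_1 - Δ_0) = 132
Clamped end conditions give two more equations: 2h_0·σ_0 + h_0·σ_1 = 6(Δ_0 - g'(2)) = -72 and h_1·σ_1 + 2h_1·σ_2 = 6(g'(4) - Δ_1) = -72.
Solving the tridiagonal system: σ_0 = -70, σ_1 = 68, σ_2 = -70.
On [3, 4], g'(t) = b_1 + 2c_1·(t - 3) + 3d_1·(t - 3)² with b_1 = Δ_1 - h_1(2σ_1 + σ_2)/6 = 2, c_1 = σ_1/2 = 34, d_1 = (σ_2 - σ_1)/(6h_1) = -23. So g'(3) = 2.

2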